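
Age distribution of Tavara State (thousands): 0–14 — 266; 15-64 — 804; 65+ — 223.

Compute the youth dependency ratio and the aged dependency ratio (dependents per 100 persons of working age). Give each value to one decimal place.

Youth dependency ratio: 33.1
Old-age dependency ratio: 27.7

Youth dependency ratio = 266 / 804 × 100 = 33.1
Old-age dependency ratio = 223 / 804 × 100 = 27.7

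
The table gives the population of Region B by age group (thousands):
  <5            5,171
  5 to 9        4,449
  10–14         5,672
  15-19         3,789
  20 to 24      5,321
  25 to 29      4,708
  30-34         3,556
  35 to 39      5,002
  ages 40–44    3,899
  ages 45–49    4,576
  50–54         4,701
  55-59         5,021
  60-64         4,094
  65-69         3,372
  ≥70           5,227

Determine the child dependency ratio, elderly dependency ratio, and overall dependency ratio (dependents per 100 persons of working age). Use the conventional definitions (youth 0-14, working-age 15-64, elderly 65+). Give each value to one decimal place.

Youth dependency ratio: 34.2
Old-age dependency ratio: 19.3
Total dependency ratio: 53.5

0–14: 5,171 + 4,449 + 5,672 = 15,292
15–64: 3,789 + 5,321 + 4,708 + 3,556 + 5,002 + 3,899 + 4,576 + 4,701 + 5,021 + 4,094 = 44,667
65+: 3,372 + 5,227 = 8,599
Youth dependency ratio = 15,292 / 44,667 × 100 = 34.2
Old-age dependency ratio = 8,599 / 44,667 × 100 = 19.3
Total dependency ratio = (15,292 + 8,599) / 44,667 × 100 = 23,891 / 44,667 × 100 = 53.5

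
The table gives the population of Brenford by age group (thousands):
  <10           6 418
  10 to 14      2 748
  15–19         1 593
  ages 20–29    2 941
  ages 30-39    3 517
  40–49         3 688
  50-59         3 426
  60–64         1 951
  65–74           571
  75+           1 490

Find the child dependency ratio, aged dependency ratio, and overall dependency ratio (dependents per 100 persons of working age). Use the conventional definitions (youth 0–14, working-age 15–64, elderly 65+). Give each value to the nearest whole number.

Youth dependency ratio: 54
Old-age dependency ratio: 12
Total dependency ratio: 66

0–14: 6 418 + 2 748 = 9 166
15–64: 1 593 + 2 941 + 3 517 + 3 688 + 3 426 + 1 951 = 17 116
65+: 571 + 1 490 = 2 061
Youth dependency ratio = 9 166 / 17 116 × 100 = 54
Old-age dependency ratio = 2 061 / 17 116 × 100 = 12
Total dependency ratio = (9 166 + 2 061) / 17 116 × 100 = 11 227 / 17 116 × 100 = 66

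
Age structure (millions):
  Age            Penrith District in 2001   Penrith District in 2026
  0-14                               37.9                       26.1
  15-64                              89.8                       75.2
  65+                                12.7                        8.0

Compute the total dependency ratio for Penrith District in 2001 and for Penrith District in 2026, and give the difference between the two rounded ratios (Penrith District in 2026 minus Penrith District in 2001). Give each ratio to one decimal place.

Penrith District in 2001: (37.9 + 12.7) / 89.8 × 100 = 50.6 / 89.8 × 100 = 56.3
Penrith District in 2026: (26.1 + 8.0) / 75.2 × 100 = 34.1 / 75.2 × 100 = 45.3

Penrith District in 2001: 56.3
Penrith District in 2026: 45.3
Difference: -11.0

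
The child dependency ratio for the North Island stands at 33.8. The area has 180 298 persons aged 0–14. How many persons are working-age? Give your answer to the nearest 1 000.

Working-age: 533 000

Youth dependency ratio = youth / working-age × 100
33.8 = 180 298 / W × 100
⇒ 533 000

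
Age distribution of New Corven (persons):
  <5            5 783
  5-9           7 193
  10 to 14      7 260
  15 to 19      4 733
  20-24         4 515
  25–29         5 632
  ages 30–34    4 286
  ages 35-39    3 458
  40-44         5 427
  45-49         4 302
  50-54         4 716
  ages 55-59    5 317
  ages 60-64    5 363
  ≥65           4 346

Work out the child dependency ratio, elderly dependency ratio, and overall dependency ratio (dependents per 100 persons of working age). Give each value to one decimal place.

0–14: 5 783 + 7 193 + 7 260 = 20 236
15–64: 4 733 + 4 515 + 5 632 + 4 286 + 3 458 + 5 427 + 4 302 + 4 716 + 5 317 + 5 363 = 47 749
65+: 4 346
Youth dependency ratio = 20 236 / 47 749 × 100 = 42.4
Old-age dependency ratio = 4 346 / 47 749 × 100 = 9.1
Total dependency ratio = (20 236 + 4 346) / 47 749 × 100 = 24 582 / 47 749 × 100 = 51.5

Youth dependency ratio: 42.4
Old-age dependency ratio: 9.1
Total dependency ratio: 51.5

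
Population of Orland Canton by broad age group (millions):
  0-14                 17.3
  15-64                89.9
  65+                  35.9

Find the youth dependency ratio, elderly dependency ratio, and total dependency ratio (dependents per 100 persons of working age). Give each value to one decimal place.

Youth dependency ratio: 19.2
Old-age dependency ratio: 39.9
Total dependency ratio: 59.2

Youth dependency ratio = 17.3 / 89.9 × 100 = 19.2
Old-age dependency ratio = 35.9 / 89.9 × 100 = 39.9
Total dependency ratio = (17.3 + 35.9) / 89.9 × 100 = 53.2 / 89.9 × 100 = 59.2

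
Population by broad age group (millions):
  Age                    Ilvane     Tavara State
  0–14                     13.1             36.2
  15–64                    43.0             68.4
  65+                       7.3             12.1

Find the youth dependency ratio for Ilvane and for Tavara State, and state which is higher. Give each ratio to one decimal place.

Ilvane: 13.1 / 43.0 × 100 = 30.5
Tavara State: 36.2 / 68.4 × 100 = 52.9

Ilvane: 30.5
Tavara State: 52.9
Higher: Tavara State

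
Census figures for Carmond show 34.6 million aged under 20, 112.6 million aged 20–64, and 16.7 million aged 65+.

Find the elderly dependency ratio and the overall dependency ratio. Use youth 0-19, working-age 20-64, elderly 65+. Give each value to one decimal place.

Old-age dependency ratio = 16.7 / 112.6 × 100 = 14.8
Total dependency ratio = (34.6 + 16.7) / 112.6 × 100 = 51.3 / 112.6 × 100 = 45.6

Old-age dependency ratio: 14.8
Total dependency ratio: 45.6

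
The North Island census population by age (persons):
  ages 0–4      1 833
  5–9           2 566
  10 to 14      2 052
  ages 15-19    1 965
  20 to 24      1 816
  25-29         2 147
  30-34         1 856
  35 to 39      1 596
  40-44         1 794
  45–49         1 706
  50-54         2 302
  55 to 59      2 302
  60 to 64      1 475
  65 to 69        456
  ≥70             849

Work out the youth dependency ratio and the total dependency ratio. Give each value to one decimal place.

0–14: 1 833 + 2 566 + 2 052 = 6 451
15–64: 1 965 + 1 816 + 2 147 + 1 856 + 1 596 + 1 794 + 1 706 + 2 302 + 2 302 + 1 475 = 18 959
65+: 456 + 849 = 1 305
Youth dependency ratio = 6 451 / 18 959 × 100 = 34.0
Total dependency ratio = (6 451 + 1 305) / 18 959 × 100 = 7 756 / 18 959 × 100 = 40.9

Youth dependency ratio: 34.0
Total dependency ratio: 40.9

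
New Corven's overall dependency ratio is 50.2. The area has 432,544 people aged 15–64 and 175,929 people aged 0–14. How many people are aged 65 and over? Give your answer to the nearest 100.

Total dependency ratio = (youth + elderly) / working-age × 100
50.2 = (175,929 + E) / 432,544 × 100
⇒ 41,200

Aged 65 and over: 41,200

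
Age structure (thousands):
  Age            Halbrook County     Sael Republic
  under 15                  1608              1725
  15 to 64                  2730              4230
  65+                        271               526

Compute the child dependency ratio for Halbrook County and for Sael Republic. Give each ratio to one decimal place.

Halbrook County: 1608 / 2730 × 100 = 58.9
Sael Republic: 1725 / 4230 × 100 = 40.8

Halbrook County: 58.9
Sael Republic: 40.8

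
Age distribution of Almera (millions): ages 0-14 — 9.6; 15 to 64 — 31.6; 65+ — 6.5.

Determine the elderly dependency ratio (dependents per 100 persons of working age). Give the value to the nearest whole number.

Old-age dependency ratio: 21

Old-age dependency ratio = 6.5 / 31.6 × 100 = 21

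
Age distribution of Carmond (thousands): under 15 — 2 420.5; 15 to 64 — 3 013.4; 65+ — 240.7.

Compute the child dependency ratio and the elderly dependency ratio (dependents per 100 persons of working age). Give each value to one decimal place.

Youth dependency ratio: 80.3
Old-age dependency ratio: 8.0

Youth dependency ratio = 2 420.5 / 3 013.4 × 100 = 80.3
Old-age dependency ratio = 240.7 / 3 013.4 × 100 = 8.0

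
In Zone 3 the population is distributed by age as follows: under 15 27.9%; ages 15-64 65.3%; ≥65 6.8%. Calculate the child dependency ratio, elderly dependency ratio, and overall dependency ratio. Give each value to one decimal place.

Youth dependency ratio: 42.7
Old-age dependency ratio: 10.4
Total dependency ratio: 53.1

Youth dependency ratio = 27.9 / 65.3 × 100 = 42.7
Old-age dependency ratio = 6.8 / 65.3 × 100 = 10.4
Total dependency ratio = (27.9 + 6.8) / 65.3 × 100 = 34.7 / 65.3 × 100 = 53.1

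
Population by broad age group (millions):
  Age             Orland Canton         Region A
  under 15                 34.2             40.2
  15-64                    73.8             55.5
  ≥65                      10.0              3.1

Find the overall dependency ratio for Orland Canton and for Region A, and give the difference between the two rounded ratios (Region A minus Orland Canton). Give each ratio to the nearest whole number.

Orland Canton: 60
Region A: 78
Difference: +18

Orland Canton: (34.2 + 10.0) / 73.8 × 100 = 44.2 / 73.8 × 100 = 60
Region A: (40.2 + 3.1) / 55.5 × 100 = 43.3 / 55.5 × 100 = 78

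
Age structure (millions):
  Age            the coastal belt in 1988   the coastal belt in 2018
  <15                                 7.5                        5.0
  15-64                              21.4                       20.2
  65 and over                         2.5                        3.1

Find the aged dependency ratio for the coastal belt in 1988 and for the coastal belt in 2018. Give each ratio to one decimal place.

the coastal belt in 1988: 2.5 / 21.4 × 100 = 11.7
the coastal belt in 2018: 3.1 / 20.2 × 100 = 15.3

the coastal belt in 1988: 11.7
the coastal belt in 2018: 15.3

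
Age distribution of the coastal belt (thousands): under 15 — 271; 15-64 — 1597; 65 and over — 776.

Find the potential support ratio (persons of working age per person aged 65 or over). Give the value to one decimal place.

Potential support ratio: 2.1

Potential support ratio = 1597 / 776 = 2.1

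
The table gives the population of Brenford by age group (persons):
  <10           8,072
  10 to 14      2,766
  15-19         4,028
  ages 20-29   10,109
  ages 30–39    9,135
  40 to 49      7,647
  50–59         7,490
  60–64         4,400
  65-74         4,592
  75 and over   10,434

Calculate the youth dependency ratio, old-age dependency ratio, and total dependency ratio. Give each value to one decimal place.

Youth dependency ratio: 25.3
Old-age dependency ratio: 35.1
Total dependency ratio: 60.4

0–14: 8,072 + 2,766 = 10,838
15–64: 4,028 + 10,109 + 9,135 + 7,647 + 7,490 + 4,400 = 42,809
65+: 4,592 + 10,434 = 15,026
Youth dependency ratio = 10,838 / 42,809 × 100 = 25.3
Old-age dependency ratio = 15,026 / 42,809 × 100 = 35.1
Total dependency ratio = (10,838 + 15,026) / 42,809 × 100 = 25,864 / 42,809 × 100 = 60.4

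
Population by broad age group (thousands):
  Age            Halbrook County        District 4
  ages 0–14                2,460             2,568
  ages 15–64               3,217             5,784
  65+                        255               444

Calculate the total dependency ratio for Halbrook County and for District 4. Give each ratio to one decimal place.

Halbrook County: (2,460 + 255) / 3,217 × 100 = 2,715 / 3,217 × 100 = 84.4
District 4: (2,568 + 444) / 5,784 × 100 = 3,012 / 5,784 × 100 = 52.1

Halbrook County: 84.4
District 4: 52.1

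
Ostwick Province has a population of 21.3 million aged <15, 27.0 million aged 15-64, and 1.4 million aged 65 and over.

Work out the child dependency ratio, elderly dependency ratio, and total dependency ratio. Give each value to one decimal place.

Youth dependency ratio: 78.9
Old-age dependency ratio: 5.2
Total dependency ratio: 84.1

Youth dependency ratio = 21.3 / 27.0 × 100 = 78.9
Old-age dependency ratio = 1.4 / 27.0 × 100 = 5.2
Total dependency ratio = (21.3 + 1.4) / 27.0 × 100 = 22.7 / 27.0 × 100 = 84.1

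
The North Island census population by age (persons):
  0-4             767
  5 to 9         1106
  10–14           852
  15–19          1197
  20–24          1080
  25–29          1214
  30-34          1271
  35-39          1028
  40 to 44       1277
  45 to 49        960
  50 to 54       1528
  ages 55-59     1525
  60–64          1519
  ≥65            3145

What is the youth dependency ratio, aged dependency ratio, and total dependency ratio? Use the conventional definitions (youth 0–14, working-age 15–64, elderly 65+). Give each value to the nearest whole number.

0–14: 767 + 1106 + 852 = 2725
15–64: 1197 + 1080 + 1214 + 1271 + 1028 + 1277 + 960 + 1528 + 1525 + 1519 = 12599
65+: 3145
Youth dependency ratio = 2725 / 12599 × 100 = 22
Old-age dependency ratio = 3145 / 12599 × 100 = 25
Total dependency ratio = (2725 + 3145) / 12599 × 100 = 5870 / 12599 × 100 = 47

Youth dependency ratio: 22
Old-age dependency ratio: 25
Total dependency ratio: 47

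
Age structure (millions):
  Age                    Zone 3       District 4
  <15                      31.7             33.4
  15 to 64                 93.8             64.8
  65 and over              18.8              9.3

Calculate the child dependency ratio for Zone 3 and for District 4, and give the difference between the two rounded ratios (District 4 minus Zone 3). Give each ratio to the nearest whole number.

Zone 3: 31.7 / 93.8 × 100 = 34
District 4: 33.4 / 64.8 × 100 = 52

Zone 3: 34
District 4: 52
Difference: +18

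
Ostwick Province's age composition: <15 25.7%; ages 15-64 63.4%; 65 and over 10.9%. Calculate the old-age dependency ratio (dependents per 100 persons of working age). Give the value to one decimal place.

Old-age dependency ratio: 17.2

Old-age dependency ratio = 10.9 / 63.4 × 100 = 17.2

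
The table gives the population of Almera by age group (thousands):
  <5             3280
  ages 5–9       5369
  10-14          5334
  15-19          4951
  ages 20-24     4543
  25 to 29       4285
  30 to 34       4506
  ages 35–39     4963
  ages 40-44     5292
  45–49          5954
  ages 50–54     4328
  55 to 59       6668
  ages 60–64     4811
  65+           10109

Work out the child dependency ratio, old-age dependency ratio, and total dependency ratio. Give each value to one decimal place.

Youth dependency ratio: 27.8
Old-age dependency ratio: 20.1
Total dependency ratio: 47.9

0–14: 3280 + 5369 + 5334 = 13983
15–64: 4951 + 4543 + 4285 + 4506 + 4963 + 5292 + 5954 + 4328 + 6668 + 4811 = 50301
65+: 10109
Youth dependency ratio = 13983 / 50301 × 100 = 27.8
Old-age dependency ratio = 10109 / 50301 × 100 = 20.1
Total dependency ratio = (13983 + 10109) / 50301 × 100 = 24092 / 50301 × 100 = 47.9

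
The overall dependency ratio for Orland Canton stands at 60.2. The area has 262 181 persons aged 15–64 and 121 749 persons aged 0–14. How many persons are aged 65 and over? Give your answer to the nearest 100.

Aged 65 and over: 36 100

Total dependency ratio = (youth + elderly) / working-age × 100
60.2 = (121 749 + E) / 262 181 × 100
⇒ 36 100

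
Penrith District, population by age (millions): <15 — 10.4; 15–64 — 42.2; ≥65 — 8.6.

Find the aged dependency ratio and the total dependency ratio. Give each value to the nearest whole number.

Old-age dependency ratio: 20
Total dependency ratio: 45

Old-age dependency ratio = 8.6 / 42.2 × 100 = 20
Total dependency ratio = (10.4 + 8.6) / 42.2 × 100 = 19.0 / 42.2 × 100 = 45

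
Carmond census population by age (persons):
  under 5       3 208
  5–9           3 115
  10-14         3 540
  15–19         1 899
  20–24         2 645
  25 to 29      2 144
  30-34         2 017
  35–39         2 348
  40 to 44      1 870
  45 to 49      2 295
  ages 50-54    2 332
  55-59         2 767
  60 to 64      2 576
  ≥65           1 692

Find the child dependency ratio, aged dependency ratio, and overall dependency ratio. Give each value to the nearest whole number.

Youth dependency ratio: 43
Old-age dependency ratio: 7
Total dependency ratio: 50

0–14: 3 208 + 3 115 + 3 540 = 9 863
15–64: 1 899 + 2 645 + 2 144 + 2 017 + 2 348 + 1 870 + 2 295 + 2 332 + 2 767 + 2 576 = 22 893
65+: 1 692
Youth dependency ratio = 9 863 / 22 893 × 100 = 43
Old-age dependency ratio = 1 692 / 22 893 × 100 = 7
Total dependency ratio = (9 863 + 1 692) / 22 893 × 100 = 11 555 / 22 893 × 100 = 50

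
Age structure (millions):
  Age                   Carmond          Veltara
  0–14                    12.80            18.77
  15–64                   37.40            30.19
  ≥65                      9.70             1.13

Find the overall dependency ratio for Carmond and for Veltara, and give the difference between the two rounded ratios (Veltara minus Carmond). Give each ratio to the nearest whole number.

Carmond: 60
Veltara: 66
Difference: +6

Carmond: (12.80 + 9.70) / 37.40 × 100 = 22.50 / 37.40 × 100 = 60
Veltara: (18.77 + 1.13) / 30.19 × 100 = 19.90 / 30.19 × 100 = 66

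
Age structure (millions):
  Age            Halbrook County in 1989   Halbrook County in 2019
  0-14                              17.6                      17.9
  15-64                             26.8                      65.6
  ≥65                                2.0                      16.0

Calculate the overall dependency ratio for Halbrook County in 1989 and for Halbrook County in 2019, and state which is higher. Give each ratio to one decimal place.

Halbrook County in 1989: 73.1
Halbrook County in 2019: 51.7
Higher: Halbrook County in 1989

Halbrook County in 1989: (17.6 + 2.0) / 26.8 × 100 = 19.6 / 26.8 × 100 = 73.1
Halbrook County in 2019: (17.9 + 16.0) / 65.6 × 100 = 33.9 / 65.6 × 100 = 51.7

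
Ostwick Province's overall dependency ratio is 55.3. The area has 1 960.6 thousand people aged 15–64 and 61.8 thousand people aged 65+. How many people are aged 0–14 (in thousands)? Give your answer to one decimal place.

Aged 0–14: 1 022.4

Total dependency ratio = (youth + elderly) / working-age × 100
55.3 = (Y + 61.8) / 1 960.6 × 100
⇒ 1 022.4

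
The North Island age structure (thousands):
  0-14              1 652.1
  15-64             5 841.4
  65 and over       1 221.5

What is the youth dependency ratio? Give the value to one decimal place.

Youth dependency ratio = 1 652.1 / 5 841.4 × 100 = 28.3

Youth dependency ratio: 28.3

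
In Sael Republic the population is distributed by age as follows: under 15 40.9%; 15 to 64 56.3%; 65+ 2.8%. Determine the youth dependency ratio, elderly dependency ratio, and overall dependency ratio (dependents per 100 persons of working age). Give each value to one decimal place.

Youth dependency ratio = 40.9 / 56.3 × 100 = 72.6
Old-age dependency ratio = 2.8 / 56.3 × 100 = 5.0
Total dependency ratio = (40.9 + 2.8) / 56.3 × 100 = 43.7 / 56.3 × 100 = 77.6

Youth dependency ratio: 72.6
Old-age dependency ratio: 5.0
Total dependency ratio: 77.6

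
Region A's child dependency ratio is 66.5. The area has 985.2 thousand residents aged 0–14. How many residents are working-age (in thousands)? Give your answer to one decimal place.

Working-age: 1 481.5

Youth dependency ratio = youth / working-age × 100
66.5 = 985.2 / W × 100
⇒ 1 481.5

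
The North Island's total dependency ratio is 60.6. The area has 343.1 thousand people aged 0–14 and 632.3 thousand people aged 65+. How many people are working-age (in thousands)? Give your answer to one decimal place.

Working-age: 1,609.6

Total dependency ratio = (youth + elderly) / working-age × 100
60.6 = (343.1 + 632.3) / W × 100
⇒ 1,609.6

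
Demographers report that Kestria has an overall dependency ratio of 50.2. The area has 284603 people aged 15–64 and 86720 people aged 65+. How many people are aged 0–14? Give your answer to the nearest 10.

Aged 0–14: 56150

Total dependency ratio = (youth + elderly) / working-age × 100
50.2 = (Y + 86720) / 284603 × 100
⇒ 56150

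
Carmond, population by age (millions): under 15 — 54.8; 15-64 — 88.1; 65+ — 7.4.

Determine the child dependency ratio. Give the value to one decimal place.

Youth dependency ratio: 62.2

Youth dependency ratio = 54.8 / 88.1 × 100 = 62.2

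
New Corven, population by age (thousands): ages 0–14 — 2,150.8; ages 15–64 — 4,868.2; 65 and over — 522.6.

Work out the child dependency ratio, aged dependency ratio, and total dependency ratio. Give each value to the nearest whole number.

Youth dependency ratio = 2,150.8 / 4,868.2 × 100 = 44
Old-age dependency ratio = 522.6 / 4,868.2 × 100 = 11
Total dependency ratio = (2,150.8 + 522.6) / 4,868.2 × 100 = 2,673.4 / 4,868.2 × 100 = 55

Youth dependency ratio: 44
Old-age dependency ratio: 11
Total dependency ratio: 55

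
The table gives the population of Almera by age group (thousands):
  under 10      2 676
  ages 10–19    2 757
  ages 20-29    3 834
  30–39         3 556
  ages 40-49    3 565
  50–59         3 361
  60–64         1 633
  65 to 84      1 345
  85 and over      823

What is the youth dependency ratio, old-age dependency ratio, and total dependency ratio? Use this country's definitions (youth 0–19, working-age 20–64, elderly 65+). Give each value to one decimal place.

Youth dependency ratio: 34.1
Old-age dependency ratio: 13.6
Total dependency ratio: 47.7

0–19: 2 676 + 2 757 = 5 433
20–64: 3 834 + 3 556 + 3 565 + 3 361 + 1 633 = 15 949
65+: 1 345 + 823 = 2 168
Youth dependency ratio = 5 433 / 15 949 × 100 = 34.1
Old-age dependency ratio = 2 168 / 15 949 × 100 = 13.6
Total dependency ratio = (5 433 + 2 168) / 15 949 × 100 = 7 601 / 15 949 × 100 = 47.7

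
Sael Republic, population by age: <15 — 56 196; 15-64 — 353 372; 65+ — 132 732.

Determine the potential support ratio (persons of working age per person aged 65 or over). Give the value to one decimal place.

Potential support ratio: 2.7

Potential support ratio = 353 372 / 132 732 = 2.7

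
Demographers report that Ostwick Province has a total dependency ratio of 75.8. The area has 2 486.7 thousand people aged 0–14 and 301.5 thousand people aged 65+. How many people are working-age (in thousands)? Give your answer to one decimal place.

Total dependency ratio = (youth + elderly) / working-age × 100
75.8 = (2 486.7 + 301.5) / W × 100
⇒ 3 678.4

Working-age: 3 678.4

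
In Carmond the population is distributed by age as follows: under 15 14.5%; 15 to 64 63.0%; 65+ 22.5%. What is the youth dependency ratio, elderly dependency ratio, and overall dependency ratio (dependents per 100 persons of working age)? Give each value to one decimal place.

Youth dependency ratio: 23.0
Old-age dependency ratio: 35.7
Total dependency ratio: 58.7

Youth dependency ratio = 14.5 / 63.0 × 100 = 23.0
Old-age dependency ratio = 22.5 / 63.0 × 100 = 35.7
Total dependency ratio = (14.5 + 22.5) / 63.0 × 100 = 37.0 / 63.0 × 100 = 58.7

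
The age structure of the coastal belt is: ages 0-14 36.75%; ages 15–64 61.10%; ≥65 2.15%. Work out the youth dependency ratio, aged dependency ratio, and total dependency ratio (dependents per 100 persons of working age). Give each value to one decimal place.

Youth dependency ratio: 60.1
Old-age dependency ratio: 3.5
Total dependency ratio: 63.7

Youth dependency ratio = 36.75 / 61.10 × 100 = 60.1
Old-age dependency ratio = 2.15 / 61.10 × 100 = 3.5
Total dependency ratio = (36.75 + 2.15) / 61.10 × 100 = 38.90 / 61.10 × 100 = 63.7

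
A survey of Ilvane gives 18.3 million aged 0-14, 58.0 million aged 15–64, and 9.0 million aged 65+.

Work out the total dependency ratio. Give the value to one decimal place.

Total dependency ratio: 47.1

Total dependency ratio = (18.3 + 9.0) / 58.0 × 100 = 27.3 / 58.0 × 100 = 47.1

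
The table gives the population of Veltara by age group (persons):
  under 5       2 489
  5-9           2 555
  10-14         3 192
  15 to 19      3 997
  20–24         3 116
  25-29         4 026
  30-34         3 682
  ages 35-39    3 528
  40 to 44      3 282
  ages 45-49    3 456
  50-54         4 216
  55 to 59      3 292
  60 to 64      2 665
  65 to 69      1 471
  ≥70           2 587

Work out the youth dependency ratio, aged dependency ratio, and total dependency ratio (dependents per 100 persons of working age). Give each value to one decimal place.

0–14: 2 489 + 2 555 + 3 192 = 8 236
15–64: 3 997 + 3 116 + 4 026 + 3 682 + 3 528 + 3 282 + 3 456 + 4 216 + 3 292 + 2 665 = 35 260
65+: 1 471 + 2 587 = 4 058
Youth dependency ratio = 8 236 / 35 260 × 100 = 23.4
Old-age dependency ratio = 4 058 / 35 260 × 100 = 11.5
Total dependency ratio = (8 236 + 4 058) / 35 260 × 100 = 12 294 / 35 260 × 100 = 34.9

Youth dependency ratio: 23.4
Old-age dependency ratio: 11.5
Total dependency ratio: 34.9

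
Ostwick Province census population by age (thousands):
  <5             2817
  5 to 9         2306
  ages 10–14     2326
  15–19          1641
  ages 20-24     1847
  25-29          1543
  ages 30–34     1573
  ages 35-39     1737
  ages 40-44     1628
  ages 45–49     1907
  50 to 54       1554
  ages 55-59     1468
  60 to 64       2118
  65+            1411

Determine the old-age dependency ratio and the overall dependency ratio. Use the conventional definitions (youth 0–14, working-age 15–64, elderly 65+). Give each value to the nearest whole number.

0–14: 2817 + 2306 + 2326 = 7449
15–64: 1641 + 1847 + 1543 + 1573 + 1737 + 1628 + 1907 + 1554 + 1468 + 2118 = 17016
65+: 1411
Old-age dependency ratio = 1411 / 17016 × 100 = 8
Total dependency ratio = (7449 + 1411) / 17016 × 100 = 8860 / 17016 × 100 = 52

Old-age dependency ratio: 8
Total dependency ratio: 52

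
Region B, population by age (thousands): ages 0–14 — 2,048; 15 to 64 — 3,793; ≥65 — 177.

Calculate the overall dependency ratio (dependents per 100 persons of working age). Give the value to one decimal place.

Total dependency ratio: 58.7

Total dependency ratio = (2,048 + 177) / 3,793 × 100 = 2,225 / 3,793 × 100 = 58.7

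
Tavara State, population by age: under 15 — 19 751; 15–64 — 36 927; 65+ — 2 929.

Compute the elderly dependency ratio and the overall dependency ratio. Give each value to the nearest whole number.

Old-age dependency ratio = 2 929 / 36 927 × 100 = 8
Total dependency ratio = (19 751 + 2 929) / 36 927 × 100 = 22 680 / 36 927 × 100 = 61

Old-age dependency ratio: 8
Total dependency ratio: 61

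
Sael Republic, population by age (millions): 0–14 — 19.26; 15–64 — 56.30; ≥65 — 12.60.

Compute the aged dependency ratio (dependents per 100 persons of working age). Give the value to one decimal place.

Old-age dependency ratio: 22.4

Old-age dependency ratio = 12.60 / 56.30 × 100 = 22.4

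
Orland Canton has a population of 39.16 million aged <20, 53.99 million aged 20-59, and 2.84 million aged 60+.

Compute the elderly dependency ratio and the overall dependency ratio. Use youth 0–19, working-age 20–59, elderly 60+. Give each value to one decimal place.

Old-age dependency ratio = 2.84 / 53.99 × 100 = 5.3
Total dependency ratio = (39.16 + 2.84) / 53.99 × 100 = 42.00 / 53.99 × 100 = 77.8

Old-age dependency ratio: 5.3
Total dependency ratio: 77.8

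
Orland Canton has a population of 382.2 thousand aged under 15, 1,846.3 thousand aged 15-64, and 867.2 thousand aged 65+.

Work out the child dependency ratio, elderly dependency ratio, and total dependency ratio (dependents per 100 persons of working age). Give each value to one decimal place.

Youth dependency ratio = 382.2 / 1,846.3 × 100 = 20.7
Old-age dependency ratio = 867.2 / 1,846.3 × 100 = 47.0
Total dependency ratio = (382.2 + 867.2) / 1,846.3 × 100 = 1,249.4 / 1,846.3 × 100 = 67.7

Youth dependency ratio: 20.7
Old-age dependency ratio: 47.0
Total dependency ratio: 67.7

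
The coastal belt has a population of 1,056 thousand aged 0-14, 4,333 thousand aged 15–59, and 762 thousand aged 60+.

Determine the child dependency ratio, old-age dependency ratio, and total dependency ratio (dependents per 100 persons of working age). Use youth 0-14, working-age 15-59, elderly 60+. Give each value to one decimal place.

Youth dependency ratio = 1,056 / 4,333 × 100 = 24.4
Old-age dependency ratio = 762 / 4,333 × 100 = 17.6
Total dependency ratio = (1,056 + 762) / 4,333 × 100 = 1,818 / 4,333 × 100 = 42.0

Youth dependency ratio: 24.4
Old-age dependency ratio: 17.6
Total dependency ratio: 42.0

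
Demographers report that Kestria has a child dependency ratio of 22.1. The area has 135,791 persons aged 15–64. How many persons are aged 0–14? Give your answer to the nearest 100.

Youth dependency ratio = youth / working-age × 100
22.1 = Y / 135,791 × 100
⇒ 30,000

Aged 0–14: 30,000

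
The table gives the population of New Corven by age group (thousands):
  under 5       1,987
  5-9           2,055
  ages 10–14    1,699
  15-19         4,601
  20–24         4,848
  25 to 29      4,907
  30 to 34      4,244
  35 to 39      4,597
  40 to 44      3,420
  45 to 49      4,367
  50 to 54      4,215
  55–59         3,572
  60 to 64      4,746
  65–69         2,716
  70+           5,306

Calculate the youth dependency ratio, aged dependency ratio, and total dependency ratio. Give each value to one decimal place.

Youth dependency ratio: 13.2
Old-age dependency ratio: 18.4
Total dependency ratio: 31.6

0–14: 1,987 + 2,055 + 1,699 = 5,741
15–64: 4,601 + 4,848 + 4,907 + 4,244 + 4,597 + 3,420 + 4,367 + 4,215 + 3,572 + 4,746 = 43,517
65+: 2,716 + 5,306 = 8,022
Youth dependency ratio = 5,741 / 43,517 × 100 = 13.2
Old-age dependency ratio = 8,022 / 43,517 × 100 = 18.4
Total dependency ratio = (5,741 + 8,022) / 43,517 × 100 = 13,763 / 43,517 × 100 = 31.6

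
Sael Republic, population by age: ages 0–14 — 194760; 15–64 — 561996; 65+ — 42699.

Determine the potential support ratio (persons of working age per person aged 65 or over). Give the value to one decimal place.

Potential support ratio = 561996 / 42699 = 13.2

Potential support ratio: 13.2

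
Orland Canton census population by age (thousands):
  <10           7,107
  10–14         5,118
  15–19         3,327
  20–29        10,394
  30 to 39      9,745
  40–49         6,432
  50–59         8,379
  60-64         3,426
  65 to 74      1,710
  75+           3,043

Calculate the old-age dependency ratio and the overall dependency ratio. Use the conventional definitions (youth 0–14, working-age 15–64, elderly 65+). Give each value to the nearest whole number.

Old-age dependency ratio: 11
Total dependency ratio: 41

0–14: 7,107 + 5,118 = 12,225
15–64: 3,327 + 10,394 + 9,745 + 6,432 + 8,379 + 3,426 = 41,703
65+: 1,710 + 3,043 = 4,753
Old-age dependency ratio = 4,753 / 41,703 × 100 = 11
Total dependency ratio = (12,225 + 4,753) / 41,703 × 100 = 16,978 / 41,703 × 100 = 41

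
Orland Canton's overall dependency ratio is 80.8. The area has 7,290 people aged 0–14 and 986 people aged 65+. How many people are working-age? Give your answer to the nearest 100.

Total dependency ratio = (youth + elderly) / working-age × 100
80.8 = (7,290 + 986) / W × 100
⇒ 10,200

Working-age: 10,200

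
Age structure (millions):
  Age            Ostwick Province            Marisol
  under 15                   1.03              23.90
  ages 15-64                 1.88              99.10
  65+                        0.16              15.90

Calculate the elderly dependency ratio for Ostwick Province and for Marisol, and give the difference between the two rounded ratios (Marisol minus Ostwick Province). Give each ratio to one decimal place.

Ostwick Province: 8.5
Marisol: 16.0
Difference: +7.5

Ostwick Province: 0.16 / 1.88 × 100 = 8.5
Marisol: 15.90 / 99.10 × 100 = 16.0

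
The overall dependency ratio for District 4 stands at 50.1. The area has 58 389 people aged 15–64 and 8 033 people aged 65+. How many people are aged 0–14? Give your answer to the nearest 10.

Total dependency ratio = (youth + elderly) / working-age × 100
50.1 = (Y + 8 033) / 58 389 × 100
⇒ 21 220

Aged 0–14: 21 220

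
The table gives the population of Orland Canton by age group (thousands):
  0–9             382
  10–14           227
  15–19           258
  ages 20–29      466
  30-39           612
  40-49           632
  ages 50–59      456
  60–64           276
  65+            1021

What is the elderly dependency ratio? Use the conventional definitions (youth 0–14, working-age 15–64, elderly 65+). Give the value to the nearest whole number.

Old-age dependency ratio: 38

0–14: 382 + 227 = 609
15–64: 258 + 466 + 612 + 632 + 456 + 276 = 2700
65+: 1021
Old-age dependency ratio = 1021 / 2700 × 100 = 38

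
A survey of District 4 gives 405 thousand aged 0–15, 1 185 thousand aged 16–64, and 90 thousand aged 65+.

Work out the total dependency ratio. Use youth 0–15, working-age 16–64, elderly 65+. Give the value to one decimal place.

Total dependency ratio: 41.8

Total dependency ratio = (405 + 90) / 1 185 × 100 = 495 / 1 185 × 100 = 41.8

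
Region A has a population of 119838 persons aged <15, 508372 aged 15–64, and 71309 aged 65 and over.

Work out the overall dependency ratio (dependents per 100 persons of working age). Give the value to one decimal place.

Total dependency ratio: 37.6

Total dependency ratio = (119838 + 71309) / 508372 × 100 = 191147 / 508372 × 100 = 37.6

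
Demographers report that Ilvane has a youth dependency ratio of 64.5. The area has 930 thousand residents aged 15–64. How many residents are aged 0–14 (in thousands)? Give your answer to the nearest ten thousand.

Youth dependency ratio = youth / working-age × 100
64.5 = Y / 930 × 100
⇒ 600

Aged 0–14: 600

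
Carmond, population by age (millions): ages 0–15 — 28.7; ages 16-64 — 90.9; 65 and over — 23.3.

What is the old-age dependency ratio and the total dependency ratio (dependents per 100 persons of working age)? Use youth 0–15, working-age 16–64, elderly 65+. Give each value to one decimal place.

Old-age dependency ratio = 23.3 / 90.9 × 100 = 25.6
Total dependency ratio = (28.7 + 23.3) / 90.9 × 100 = 52.0 / 90.9 × 100 = 57.2

Old-age dependency ratio: 25.6
Total dependency ratio: 57.2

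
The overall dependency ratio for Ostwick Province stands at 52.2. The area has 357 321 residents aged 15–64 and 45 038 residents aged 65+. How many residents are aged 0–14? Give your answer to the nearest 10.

Total dependency ratio = (youth + elderly) / working-age × 100
52.2 = (Y + 45 038) / 357 321 × 100
⇒ 141 480

Aged 0–14: 141 480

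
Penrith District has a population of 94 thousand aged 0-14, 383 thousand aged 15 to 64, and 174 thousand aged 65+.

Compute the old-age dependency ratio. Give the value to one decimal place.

Old-age dependency ratio = 174 / 383 × 100 = 45.4

Old-age dependency ratio: 45.4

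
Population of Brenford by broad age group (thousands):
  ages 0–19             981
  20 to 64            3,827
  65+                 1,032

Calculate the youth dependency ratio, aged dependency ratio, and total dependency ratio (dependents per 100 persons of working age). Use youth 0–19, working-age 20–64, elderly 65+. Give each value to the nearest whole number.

Youth dependency ratio = 981 / 3,827 × 100 = 26
Old-age dependency ratio = 1,032 / 3,827 × 100 = 27
Total dependency ratio = (981 + 1,032) / 3,827 × 100 = 2,013 / 3,827 × 100 = 53

Youth dependency ratio: 26
Old-age dependency ratio: 27
Total dependency ratio: 53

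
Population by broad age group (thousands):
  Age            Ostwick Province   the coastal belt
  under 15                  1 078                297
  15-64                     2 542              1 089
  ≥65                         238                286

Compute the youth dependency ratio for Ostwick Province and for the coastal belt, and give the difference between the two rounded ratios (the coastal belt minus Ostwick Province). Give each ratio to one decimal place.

Ostwick Province: 1 078 / 2 542 × 100 = 42.4
the coastal belt: 297 / 1 089 × 100 = 27.3

Ostwick Province: 42.4
the coastal belt: 27.3
Difference: -15.1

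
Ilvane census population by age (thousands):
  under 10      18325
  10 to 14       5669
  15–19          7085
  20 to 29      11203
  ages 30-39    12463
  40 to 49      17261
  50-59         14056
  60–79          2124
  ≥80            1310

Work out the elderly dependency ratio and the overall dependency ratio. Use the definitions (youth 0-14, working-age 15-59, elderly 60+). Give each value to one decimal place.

Old-age dependency ratio: 5.5
Total dependency ratio: 44.2

0–14: 18325 + 5669 = 23994
15–59: 7085 + 11203 + 12463 + 17261 + 14056 = 62068
60+: 2124 + 1310 = 3434
Old-age dependency ratio = 3434 / 62068 × 100 = 5.5
Total dependency ratio = (23994 + 3434) / 62068 × 100 = 27428 / 62068 × 100 = 44.2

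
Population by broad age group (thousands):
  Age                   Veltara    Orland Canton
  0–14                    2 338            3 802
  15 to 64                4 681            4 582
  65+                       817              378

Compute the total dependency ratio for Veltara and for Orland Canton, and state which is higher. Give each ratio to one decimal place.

Veltara: 67.4
Orland Canton: 91.2
Higher: Orland Canton

Veltara: (2 338 + 817) / 4 681 × 100 = 3 155 / 4 681 × 100 = 67.4
Orland Canton: (3 802 + 378) / 4 582 × 100 = 4 180 / 4 582 × 100 = 91.2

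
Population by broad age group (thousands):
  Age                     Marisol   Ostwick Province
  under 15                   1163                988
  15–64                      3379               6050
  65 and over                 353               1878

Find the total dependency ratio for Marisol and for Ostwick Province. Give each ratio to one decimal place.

Marisol: (1163 + 353) / 3379 × 100 = 1516 / 3379 × 100 = 44.9
Ostwick Province: (988 + 1878) / 6050 × 100 = 2866 / 6050 × 100 = 47.4

Marisol: 44.9
Ostwick Province: 47.4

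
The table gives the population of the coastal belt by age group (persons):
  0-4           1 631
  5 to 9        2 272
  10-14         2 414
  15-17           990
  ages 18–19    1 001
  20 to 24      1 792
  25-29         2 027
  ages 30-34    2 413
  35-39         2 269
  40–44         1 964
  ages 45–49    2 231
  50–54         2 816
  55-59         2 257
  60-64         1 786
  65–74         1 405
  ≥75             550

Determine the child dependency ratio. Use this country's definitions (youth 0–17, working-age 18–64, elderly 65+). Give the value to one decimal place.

Youth dependency ratio: 35.5

0–17: 1 631 + 2 272 + 2 414 + 990 = 7 307
18–64: 1 001 + 1 792 + 2 027 + 2 413 + 2 269 + 1 964 + 2 231 + 2 816 + 2 257 + 1 786 = 20 556
65+: 1 405 + 550 = 1 955
Youth dependency ratio = 7 307 / 20 556 × 100 = 35.5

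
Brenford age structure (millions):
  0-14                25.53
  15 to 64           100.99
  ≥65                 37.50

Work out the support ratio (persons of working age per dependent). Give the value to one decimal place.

Support ratio = 100.99 / (25.53 + 37.50) = 100.99 / 63.03 = 1.6

Support ratio: 1.6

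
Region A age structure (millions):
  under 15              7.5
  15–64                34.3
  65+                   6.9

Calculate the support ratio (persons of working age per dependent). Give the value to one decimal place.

Support ratio: 2.4

Support ratio = 34.3 / (7.5 + 6.9) = 34.3 / 14.4 = 2.4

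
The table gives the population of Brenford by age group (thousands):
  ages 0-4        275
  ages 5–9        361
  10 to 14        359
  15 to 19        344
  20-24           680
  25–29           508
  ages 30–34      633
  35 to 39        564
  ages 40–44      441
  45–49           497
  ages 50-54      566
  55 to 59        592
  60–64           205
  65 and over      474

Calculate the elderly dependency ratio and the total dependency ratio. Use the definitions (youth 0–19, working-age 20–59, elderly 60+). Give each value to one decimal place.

0–19: 275 + 361 + 359 + 344 = 1339
20–59: 680 + 508 + 633 + 564 + 441 + 497 + 566 + 592 = 4481
60+: 205 + 474 = 679
Old-age dependency ratio = 679 / 4481 × 100 = 15.2
Total dependency ratio = (1339 + 679) / 4481 × 100 = 2018 / 4481 × 100 = 45.0

Old-age dependency ratio: 15.2
Total dependency ratio: 45.0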